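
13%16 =13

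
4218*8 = 33744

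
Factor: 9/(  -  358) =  - 2^(-1) *3^2*179^( - 1)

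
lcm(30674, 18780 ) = 920220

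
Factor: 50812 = 2^2*12703^1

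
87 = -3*( - 29)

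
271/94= 271/94= 2.88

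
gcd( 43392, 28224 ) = 192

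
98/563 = 98/563 = 0.17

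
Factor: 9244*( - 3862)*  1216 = -43411598848 = -2^9*19^1 * 1931^1 * 2311^1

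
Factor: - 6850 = - 2^1*5^2*137^1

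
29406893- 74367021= -44960128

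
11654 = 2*5827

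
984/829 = 984/829=1.19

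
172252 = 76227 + 96025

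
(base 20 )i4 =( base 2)101101100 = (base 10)364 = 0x16c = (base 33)B1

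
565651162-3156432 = 562494730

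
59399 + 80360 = 139759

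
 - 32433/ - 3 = 10811/1 = 10811.00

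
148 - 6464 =- 6316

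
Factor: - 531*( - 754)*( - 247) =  - 2^1*3^2 * 13^2*19^1 * 29^1*59^1=- 98892378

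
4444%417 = 274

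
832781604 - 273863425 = 558918179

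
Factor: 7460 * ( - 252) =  - 2^4*3^2 * 5^1*7^1*373^1 = - 1879920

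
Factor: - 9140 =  - 2^2*5^1 * 457^1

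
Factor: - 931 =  - 7^2*19^1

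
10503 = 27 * 389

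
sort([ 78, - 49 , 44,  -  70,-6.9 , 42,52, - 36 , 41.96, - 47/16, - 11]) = [ - 70 , - 49,-36, - 11,- 6.9,  -  47/16, 41.96, 42, 44 , 52,78]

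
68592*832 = 57068544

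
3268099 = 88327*37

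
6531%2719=1093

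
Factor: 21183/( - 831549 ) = - 7061/277183 = - 23^1*307^1 *277183^(  -  1 )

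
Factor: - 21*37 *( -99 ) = 3^3 *7^1*11^1*37^1 = 76923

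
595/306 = 35/18 = 1.94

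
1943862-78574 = 1865288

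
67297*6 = 403782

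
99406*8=795248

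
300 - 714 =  - 414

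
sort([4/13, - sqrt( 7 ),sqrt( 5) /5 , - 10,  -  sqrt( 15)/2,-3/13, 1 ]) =[-10, - sqrt( 7 )  ,-sqrt ( 15)/2,-3/13,4/13, sqrt (5 ) /5,1]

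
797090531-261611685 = 535478846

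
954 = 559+395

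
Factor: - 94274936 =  - 2^3*7^1*71^1* 131^1*181^1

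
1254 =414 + 840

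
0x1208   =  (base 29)5e5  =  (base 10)4616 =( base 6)33212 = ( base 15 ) 157b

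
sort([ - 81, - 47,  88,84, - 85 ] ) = [-85,-81, - 47,84,  88 ]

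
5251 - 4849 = 402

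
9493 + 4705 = 14198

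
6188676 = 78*79342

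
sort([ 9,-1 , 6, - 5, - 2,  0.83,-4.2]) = [ - 5 ,-4.2, - 2,- 1 , 0.83,  6 , 9 ] 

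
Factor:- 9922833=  - 3^2*1102537^1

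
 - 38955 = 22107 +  - 61062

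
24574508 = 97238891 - 72664383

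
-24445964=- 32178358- - 7732394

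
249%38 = 21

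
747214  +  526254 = 1273468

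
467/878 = 467/878 = 0.53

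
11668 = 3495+8173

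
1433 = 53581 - 52148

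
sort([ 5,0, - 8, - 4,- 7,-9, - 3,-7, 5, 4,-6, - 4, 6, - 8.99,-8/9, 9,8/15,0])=[ - 9, - 8.99,-8,-7,-7 , - 6, - 4, - 4, - 3, - 8/9 , 0,0, 8/15,4, 5, 5, 6, 9 ] 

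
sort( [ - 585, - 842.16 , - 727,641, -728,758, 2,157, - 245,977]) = [ - 842.16, - 728, -727, - 585  , - 245,2, 157,641, 758,977 ]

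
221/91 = 2+3/7 =2.43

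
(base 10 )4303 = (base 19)bh9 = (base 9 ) 5811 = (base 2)1000011001111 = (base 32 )46F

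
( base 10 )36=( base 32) 14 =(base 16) 24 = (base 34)12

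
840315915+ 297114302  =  1137430217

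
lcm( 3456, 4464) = 107136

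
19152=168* 114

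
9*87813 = 790317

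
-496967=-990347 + 493380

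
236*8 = 1888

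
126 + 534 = 660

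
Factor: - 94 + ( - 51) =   -  5^1*29^1 = - 145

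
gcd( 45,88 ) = 1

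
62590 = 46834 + 15756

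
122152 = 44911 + 77241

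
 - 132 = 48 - 180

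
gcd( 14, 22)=2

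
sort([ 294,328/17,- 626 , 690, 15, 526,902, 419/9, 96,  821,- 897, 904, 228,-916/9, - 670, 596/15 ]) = [ - 897, - 670, - 626,- 916/9,15, 328/17,  596/15,419/9, 96,228,294, 526,690,  821,902,  904 ] 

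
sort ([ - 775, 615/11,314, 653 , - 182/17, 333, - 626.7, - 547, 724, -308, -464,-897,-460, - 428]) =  [-897,  -  775, - 626.7 , - 547, - 464 , - 460, - 428,-308, - 182/17, 615/11, 314,333, 653, 724]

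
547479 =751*729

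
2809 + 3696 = 6505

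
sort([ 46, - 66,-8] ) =[ - 66,-8, 46] 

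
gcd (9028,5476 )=148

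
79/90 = 79/90 = 0.88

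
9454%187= 104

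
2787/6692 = 2787/6692 = 0.42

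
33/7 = 4 + 5/7 = 4.71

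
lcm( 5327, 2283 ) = 15981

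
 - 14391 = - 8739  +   - 5652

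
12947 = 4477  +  8470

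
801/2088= 89/232 = 0.38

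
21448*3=64344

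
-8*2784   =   - 22272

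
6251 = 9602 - 3351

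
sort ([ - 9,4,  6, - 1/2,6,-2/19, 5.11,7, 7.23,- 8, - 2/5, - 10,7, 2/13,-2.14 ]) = [-10, - 9, - 8,-2.14,- 1/2,-2/5 ,-2/19, 2/13,4, 5.11,  6,6,7, 7,7.23] 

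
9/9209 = 9/9209 = 0.00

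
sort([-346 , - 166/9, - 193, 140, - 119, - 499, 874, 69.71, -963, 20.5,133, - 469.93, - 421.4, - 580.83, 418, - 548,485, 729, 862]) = [ -963, - 580.83,  -  548, - 499, - 469.93, - 421.4, - 346,  -  193, - 119,-166/9, 20.5,69.71, 133, 140, 418, 485,  729, 862,874]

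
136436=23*5932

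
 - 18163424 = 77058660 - 95222084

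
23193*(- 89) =-2064177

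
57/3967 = 57/3967= 0.01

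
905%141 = 59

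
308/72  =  4 + 5/18= 4.28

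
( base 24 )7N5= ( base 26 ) 6KD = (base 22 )9AD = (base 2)1000111101101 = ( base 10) 4589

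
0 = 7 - 7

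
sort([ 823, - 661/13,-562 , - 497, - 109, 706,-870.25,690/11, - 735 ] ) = [-870.25,-735, - 562, - 497, - 109, - 661/13,  690/11,706, 823 ] 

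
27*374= 10098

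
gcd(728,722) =2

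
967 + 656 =1623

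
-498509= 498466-996975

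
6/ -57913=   -  6/57913  =  - 0.00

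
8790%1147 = 761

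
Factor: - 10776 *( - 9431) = 2^3 * 3^1 * 449^1*9431^1 = 101628456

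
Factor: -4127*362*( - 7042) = 2^2*7^1*181^1*503^1*4127^1 = 10520564908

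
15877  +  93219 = 109096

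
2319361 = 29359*79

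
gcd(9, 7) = 1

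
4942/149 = 4942/149 = 33.17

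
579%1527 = 579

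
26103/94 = 26103/94 =277.69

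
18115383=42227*429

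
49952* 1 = 49952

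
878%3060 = 878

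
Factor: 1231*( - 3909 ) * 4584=  -  22058111736 = -2^3*3^2*191^1*1231^1*1303^1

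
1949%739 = 471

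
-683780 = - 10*68378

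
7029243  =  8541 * 823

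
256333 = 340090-83757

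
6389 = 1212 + 5177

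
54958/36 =1526 + 11/18 = 1526.61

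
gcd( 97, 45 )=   1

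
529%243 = 43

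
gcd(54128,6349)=1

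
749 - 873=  - 124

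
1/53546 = 1/53546  =  0.00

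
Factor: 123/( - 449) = - 3^1 *41^1*449^ (-1)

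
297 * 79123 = 23499531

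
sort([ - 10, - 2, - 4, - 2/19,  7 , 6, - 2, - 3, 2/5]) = [ - 10, - 4, - 3,-2, - 2, - 2/19,  2/5,6, 7 ]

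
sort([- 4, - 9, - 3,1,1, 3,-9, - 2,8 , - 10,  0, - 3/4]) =[ - 10, - 9,-9, - 4,-3, - 2, - 3/4,0,1, 1,  3, 8 ] 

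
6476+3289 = 9765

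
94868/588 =161 + 50/147= 161.34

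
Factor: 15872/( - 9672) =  -64/39 = - 2^6*3^( - 1 )*13^( - 1 )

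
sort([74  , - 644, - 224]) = [ -644, - 224, 74]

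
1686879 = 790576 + 896303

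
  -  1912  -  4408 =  - 6320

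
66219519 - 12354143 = 53865376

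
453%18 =3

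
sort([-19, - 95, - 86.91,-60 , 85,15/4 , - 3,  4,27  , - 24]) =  [ - 95,-86.91, - 60,  -  24, - 19,-3 , 15/4,  4, 27,  85 ] 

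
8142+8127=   16269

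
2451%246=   237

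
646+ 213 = 859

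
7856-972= 6884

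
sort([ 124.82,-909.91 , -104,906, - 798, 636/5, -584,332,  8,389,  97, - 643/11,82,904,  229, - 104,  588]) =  [ - 909.91,-798, - 584,-104, - 104 , - 643/11, 8, 82,97, 124.82, 636/5,229, 332, 389,588, 904,  906] 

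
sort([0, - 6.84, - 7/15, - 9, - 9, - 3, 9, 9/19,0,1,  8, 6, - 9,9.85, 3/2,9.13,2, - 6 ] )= [ - 9, -9, - 9, - 6.84, - 6, - 3, - 7/15, 0, 0, 9/19,1, 3/2,  2 , 6, 8, 9, 9.13, 9.85]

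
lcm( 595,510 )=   3570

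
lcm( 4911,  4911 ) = 4911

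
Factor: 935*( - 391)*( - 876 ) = 2^2 * 3^1*5^1*11^1*17^2*23^1*73^1 = 320252460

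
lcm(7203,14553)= 713097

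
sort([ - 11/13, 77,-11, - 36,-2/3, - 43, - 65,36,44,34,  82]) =[- 65,- 43  , - 36, - 11, - 11/13, - 2/3,34,36 , 44,  77 , 82] 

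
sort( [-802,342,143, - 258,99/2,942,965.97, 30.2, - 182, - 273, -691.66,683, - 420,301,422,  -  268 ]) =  [- 802, - 691.66, - 420 , - 273, - 268, - 258, - 182, 30.2,  99/2, 143,  301,342,422,683, 942,965.97] 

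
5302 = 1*5302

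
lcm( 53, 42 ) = 2226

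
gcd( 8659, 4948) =1237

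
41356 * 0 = 0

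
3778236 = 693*5452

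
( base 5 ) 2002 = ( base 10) 252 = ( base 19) d5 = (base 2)11111100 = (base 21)c0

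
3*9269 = 27807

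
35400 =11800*3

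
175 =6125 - 5950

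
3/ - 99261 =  - 1  +  33086/33087=- 0.00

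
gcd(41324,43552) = 4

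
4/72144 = 1/18036=0.00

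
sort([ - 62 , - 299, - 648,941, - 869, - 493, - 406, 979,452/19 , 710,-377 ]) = [ - 869, -648,-493, - 406, - 377, - 299, - 62,452/19, 710,941,979]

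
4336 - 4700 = -364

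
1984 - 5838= -3854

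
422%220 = 202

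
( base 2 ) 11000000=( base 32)60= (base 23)88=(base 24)80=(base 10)192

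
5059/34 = 5059/34 = 148.79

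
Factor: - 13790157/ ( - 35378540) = 2^(  -  2) * 3^1*5^( - 1)*1307^1 * 3517^1*1768927^ ( - 1 )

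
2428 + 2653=5081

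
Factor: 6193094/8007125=2^1*5^( - 3 )*7^( - 1) * 9151^(  -  1)*3096547^1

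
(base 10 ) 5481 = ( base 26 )82L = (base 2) 1010101101001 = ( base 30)62L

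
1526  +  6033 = 7559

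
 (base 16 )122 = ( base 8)442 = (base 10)290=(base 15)145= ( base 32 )92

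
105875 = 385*275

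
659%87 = 50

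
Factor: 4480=2^7 * 5^1*7^1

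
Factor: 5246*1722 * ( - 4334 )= -2^3*3^1*7^1*11^1* 41^1*43^1* 61^1* 197^1   =  -39151674408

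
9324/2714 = 3+ 591/1357  =  3.44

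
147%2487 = 147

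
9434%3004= 422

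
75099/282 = 25033/94 = 266.31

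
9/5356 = 9/5356 = 0.00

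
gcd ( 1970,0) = 1970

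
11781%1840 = 741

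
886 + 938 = 1824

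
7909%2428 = 625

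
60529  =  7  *8647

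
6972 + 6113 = 13085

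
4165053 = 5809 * 717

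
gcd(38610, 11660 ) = 110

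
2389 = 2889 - 500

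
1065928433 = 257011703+808916730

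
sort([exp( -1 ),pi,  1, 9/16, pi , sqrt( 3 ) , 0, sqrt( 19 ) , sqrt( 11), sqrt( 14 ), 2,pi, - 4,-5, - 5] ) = [-5,-5, - 4 , 0 , exp( - 1),9/16,1, sqrt( 3),  2, pi, pi,  pi, sqrt( 11), sqrt( 14 ) , sqrt (19 )]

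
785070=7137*110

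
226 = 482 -256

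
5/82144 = 5/82144 = 0.00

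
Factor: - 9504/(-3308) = 2^3*3^3*11^1 *827^( - 1 )= 2376/827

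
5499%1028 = 359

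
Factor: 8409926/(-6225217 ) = - 2^1 * 7^1*19^( - 1)*103^( - 1 )*593^1*1013^1 * 3181^( - 1 )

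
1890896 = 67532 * 28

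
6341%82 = 27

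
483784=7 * 69112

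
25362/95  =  25362/95 = 266.97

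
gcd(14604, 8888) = 4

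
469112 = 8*58639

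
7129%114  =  61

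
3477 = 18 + 3459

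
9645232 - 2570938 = 7074294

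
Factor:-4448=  - 2^5 * 139^1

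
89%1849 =89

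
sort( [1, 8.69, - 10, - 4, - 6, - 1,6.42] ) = [ - 10, - 6, - 4, - 1, 1,6.42, 8.69 ]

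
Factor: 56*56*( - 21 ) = - 65856=- 2^6*3^1 * 7^3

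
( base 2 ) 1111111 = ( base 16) 7F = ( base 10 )127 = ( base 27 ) 4j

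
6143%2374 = 1395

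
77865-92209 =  - 14344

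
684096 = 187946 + 496150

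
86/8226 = 43/4113 = 0.01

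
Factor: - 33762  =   - 2^1*3^1 * 17^1*331^1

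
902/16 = 451/8 = 56.38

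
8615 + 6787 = 15402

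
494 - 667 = - 173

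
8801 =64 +8737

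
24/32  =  3/4  =  0.75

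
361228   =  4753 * 76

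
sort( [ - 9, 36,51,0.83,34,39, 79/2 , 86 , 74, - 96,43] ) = [ - 96,-9,0.83, 34,  36, 39, 79/2, 43,51,74, 86 ] 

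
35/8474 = 35/8474 = 0.00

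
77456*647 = 50114032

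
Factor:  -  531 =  - 3^2*59^1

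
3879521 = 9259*419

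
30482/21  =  1451 + 11/21 = 1451.52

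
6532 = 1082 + 5450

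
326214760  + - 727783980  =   - 401569220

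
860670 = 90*9563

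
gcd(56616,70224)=168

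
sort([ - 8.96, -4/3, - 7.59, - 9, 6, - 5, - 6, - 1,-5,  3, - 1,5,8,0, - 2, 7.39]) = [ -9, - 8.96, - 7.59 , - 6, - 5, - 5, - 2 , - 4/3, - 1, - 1, 0, 3,5,6, 7.39,8]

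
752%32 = 16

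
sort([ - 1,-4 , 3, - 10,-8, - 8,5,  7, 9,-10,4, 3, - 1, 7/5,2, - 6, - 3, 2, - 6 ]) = [ - 10, - 10 ,  -  8 , - 8  , - 6, - 6 , - 4, - 3, - 1, - 1,  7/5, 2,  2,3,3,  4, 5, 7,  9]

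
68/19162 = 34/9581=0.00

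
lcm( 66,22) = 66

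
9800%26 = 24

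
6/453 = 2/151= 0.01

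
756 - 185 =571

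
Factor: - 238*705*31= -2^1 * 3^1*5^1*7^1*17^1*31^1*47^1= -5201490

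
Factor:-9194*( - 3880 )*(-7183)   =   - 2^4*5^1*11^1* 97^1 * 653^1*4597^1 = - 256237147760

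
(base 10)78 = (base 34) 2a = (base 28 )2m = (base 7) 141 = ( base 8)116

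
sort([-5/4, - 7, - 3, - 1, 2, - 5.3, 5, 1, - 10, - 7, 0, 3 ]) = [ - 10, - 7 , - 7, - 5.3, - 3, - 5/4, - 1, 0, 1,2, 3,5 ] 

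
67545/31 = 67545/31= 2178.87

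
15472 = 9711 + 5761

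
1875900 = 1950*962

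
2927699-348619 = 2579080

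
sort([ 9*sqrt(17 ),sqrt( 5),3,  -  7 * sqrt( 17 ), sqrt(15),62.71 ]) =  [-7*sqrt ( 17 ),sqrt( 5 ),3,sqrt( 15),  9*sqrt ( 17 ), 62.71 ]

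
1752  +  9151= 10903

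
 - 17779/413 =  - 17779/413 = -43.05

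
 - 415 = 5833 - 6248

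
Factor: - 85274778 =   -  2^1*3^1*14212463^1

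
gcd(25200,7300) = 100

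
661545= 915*723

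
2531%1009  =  513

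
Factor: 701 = 701^1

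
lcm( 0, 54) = 0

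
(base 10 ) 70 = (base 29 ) 2c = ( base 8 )106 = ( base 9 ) 77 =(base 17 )42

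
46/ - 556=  - 1 + 255/278 = - 0.08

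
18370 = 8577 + 9793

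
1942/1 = 1942=1942.00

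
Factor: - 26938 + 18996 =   -  2^1*11^1*19^2 = -  7942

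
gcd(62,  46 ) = 2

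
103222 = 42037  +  61185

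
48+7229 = 7277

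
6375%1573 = 83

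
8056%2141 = 1633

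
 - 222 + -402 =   -  624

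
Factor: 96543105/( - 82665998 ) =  - 2^(-1)*3^1*5^1*19^(-1)*283^( -1)*7687^( - 1)*6436207^1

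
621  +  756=1377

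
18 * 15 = 270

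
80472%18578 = 6160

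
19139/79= 242+ 21/79 = 242.27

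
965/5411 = 965/5411 = 0.18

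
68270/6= 34135/3 = 11378.33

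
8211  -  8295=-84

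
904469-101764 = 802705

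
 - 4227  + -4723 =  - 8950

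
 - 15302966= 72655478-87958444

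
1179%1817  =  1179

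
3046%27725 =3046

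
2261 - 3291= -1030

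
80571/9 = 26857/3 = 8952.33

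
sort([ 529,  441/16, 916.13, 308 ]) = [441/16,308,529  ,  916.13]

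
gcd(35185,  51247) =1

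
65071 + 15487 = 80558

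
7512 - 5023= 2489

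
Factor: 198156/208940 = 147/155=3^1*5^( - 1)*7^2*31^(-1)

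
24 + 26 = 50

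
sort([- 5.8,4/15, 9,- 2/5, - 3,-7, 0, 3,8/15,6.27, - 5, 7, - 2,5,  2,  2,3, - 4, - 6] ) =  [  -  7, - 6, - 5.8  , - 5, - 4, -3, - 2,-2/5,0,  4/15, 8/15,2, 2,  3,3,5,6.27 , 7,  9 ]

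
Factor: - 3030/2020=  - 2^( - 1 )*3^1 = -3/2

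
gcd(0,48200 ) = 48200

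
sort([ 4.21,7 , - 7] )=[ - 7 , 4.21 , 7 ] 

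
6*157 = 942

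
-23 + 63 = 40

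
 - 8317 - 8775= -17092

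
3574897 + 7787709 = 11362606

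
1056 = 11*96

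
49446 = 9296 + 40150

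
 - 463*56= - 25928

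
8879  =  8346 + 533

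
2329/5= 465+4/5 = 465.80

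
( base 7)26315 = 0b1101101101011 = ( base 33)6en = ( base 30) 7NT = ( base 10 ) 7019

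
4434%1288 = 570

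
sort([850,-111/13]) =[ - 111/13, 850]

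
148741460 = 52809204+95932256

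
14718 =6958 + 7760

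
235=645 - 410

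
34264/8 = 4283 = 4283.00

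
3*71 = 213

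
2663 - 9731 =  - 7068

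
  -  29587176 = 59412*( - 498) 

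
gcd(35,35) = 35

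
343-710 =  - 367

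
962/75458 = 481/37729=0.01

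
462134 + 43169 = 505303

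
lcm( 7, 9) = 63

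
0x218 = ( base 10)536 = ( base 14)2A4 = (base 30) HQ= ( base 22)128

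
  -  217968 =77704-295672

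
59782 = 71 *842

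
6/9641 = 6/9641 = 0.00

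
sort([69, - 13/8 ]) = [-13/8, 69]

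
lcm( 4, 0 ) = 0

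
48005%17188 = 13629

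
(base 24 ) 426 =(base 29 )2n9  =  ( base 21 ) 576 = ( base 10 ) 2358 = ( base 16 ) 936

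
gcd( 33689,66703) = 1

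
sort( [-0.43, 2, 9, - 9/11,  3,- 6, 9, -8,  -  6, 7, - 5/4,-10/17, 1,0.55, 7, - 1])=[ - 8,-6, - 6, -5/4, - 1, - 9/11,  -  10/17,  -  0.43, 0.55, 1, 2,3,7, 7,9, 9 ] 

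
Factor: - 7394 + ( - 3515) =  - 10909 = - 10909^1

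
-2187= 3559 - 5746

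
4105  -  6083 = -1978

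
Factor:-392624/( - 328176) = 3^( - 2 ) * 43^( - 1)*463^1 = 463/387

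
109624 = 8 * 13703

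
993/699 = 1 + 98/233 = 1.42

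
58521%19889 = 18743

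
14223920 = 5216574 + 9007346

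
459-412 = 47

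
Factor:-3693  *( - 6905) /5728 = 2^( - 5) *3^1*5^1*179^ (-1)*1231^1* 1381^1= 25500165/5728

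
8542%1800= 1342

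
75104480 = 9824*7645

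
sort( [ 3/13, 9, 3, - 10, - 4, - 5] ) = [  -  10,-5, - 4, 3/13, 3  ,  9]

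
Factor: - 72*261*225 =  - 4228200  =  - 2^3*3^6* 5^2 * 29^1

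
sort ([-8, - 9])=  [ - 9, - 8]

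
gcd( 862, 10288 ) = 2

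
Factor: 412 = 2^2*103^1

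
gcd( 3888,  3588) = 12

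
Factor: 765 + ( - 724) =41^1 = 41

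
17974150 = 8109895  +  9864255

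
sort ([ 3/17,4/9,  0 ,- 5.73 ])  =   [ - 5.73, 0,3/17, 4/9]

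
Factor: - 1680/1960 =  - 2^1*3^1*7^ (  -  1)= -6/7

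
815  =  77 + 738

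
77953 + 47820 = 125773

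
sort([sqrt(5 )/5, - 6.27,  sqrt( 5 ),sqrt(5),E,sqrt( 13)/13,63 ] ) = [ - 6.27 , sqrt( 13 ) /13,  sqrt(5 )/5 , sqrt ( 5),sqrt(5) , E,  63 ] 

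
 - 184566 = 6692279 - 6876845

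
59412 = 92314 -32902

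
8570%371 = 37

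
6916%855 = 76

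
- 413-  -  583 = 170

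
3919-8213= - 4294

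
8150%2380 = 1010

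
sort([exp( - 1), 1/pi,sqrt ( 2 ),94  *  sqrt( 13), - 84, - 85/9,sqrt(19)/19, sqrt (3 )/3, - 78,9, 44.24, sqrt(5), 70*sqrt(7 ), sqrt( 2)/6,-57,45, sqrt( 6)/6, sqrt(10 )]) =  [ - 84,  -  78, - 57,- 85/9, sqrt ( 19 ) /19,sqrt(2) /6, 1/pi, exp(  -  1), sqrt(6 ) /6, sqrt( 3)/3, sqrt(2),sqrt(5), sqrt( 10),9,44.24,45,70*sqrt(7 ), 94*sqrt(13)]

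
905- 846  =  59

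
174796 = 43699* 4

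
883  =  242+641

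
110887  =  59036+51851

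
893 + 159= 1052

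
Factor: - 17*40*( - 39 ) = 2^3*3^1*5^1*13^1*17^1 = 26520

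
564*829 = 467556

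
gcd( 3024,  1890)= 378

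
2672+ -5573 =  - 2901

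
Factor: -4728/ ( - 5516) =2^1*3^1*7^( - 1) = 6/7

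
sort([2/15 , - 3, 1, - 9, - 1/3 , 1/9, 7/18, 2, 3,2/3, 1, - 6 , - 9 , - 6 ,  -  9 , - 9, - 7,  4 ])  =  [ - 9 , - 9,  -  9, - 9, - 7, - 6 , - 6, - 3, - 1/3, 1/9, 2/15, 7/18, 2/3,1,1 , 2, 3, 4 ]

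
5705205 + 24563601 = 30268806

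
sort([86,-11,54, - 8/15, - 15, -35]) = [ - 35, - 15, -11,-8/15, 54, 86 ] 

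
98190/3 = 32730= 32730.00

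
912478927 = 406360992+506117935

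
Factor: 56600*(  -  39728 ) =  - 2248604800 = - 2^7*5^2*13^1*191^1*283^1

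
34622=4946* 7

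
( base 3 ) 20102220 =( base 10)4695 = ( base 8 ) 11127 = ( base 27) 6BO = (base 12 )2873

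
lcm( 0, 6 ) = 0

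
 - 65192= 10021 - 75213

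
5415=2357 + 3058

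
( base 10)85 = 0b1010101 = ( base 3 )10011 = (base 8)125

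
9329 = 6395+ 2934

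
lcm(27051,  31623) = 2245233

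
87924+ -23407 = 64517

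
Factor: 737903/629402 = 2^( - 1 ) * 19^1*71^1*389^( - 1) * 547^1 * 809^( - 1 )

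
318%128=62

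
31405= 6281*5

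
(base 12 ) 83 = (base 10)99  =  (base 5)344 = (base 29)3c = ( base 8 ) 143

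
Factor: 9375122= 2^1*23^1*203807^1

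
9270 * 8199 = 76004730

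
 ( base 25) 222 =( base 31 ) 1B0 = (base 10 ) 1302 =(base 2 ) 10100010110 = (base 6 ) 10010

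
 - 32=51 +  -83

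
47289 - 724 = 46565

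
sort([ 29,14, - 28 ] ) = [ - 28 , 14,29] 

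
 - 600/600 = -1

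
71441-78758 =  - 7317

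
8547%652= 71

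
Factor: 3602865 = 3^1*5^1*7^1 *34313^1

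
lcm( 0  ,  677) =0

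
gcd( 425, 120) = 5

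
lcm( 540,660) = 5940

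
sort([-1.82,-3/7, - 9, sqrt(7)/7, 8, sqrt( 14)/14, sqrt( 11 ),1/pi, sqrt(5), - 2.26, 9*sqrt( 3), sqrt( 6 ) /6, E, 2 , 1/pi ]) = [ - 9, - 2.26,-1.82, - 3/7, sqrt( 14 ) /14,1/pi,1/pi, sqrt(7 ) /7,  sqrt(6 )/6, 2, sqrt ( 5),E , sqrt( 11), 8 , 9*sqrt( 3)]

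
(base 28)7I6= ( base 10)5998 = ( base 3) 22020011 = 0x176E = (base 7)23326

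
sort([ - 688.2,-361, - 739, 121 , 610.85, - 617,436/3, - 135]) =[ - 739, - 688.2,-617,-361,-135, 121, 436/3, 610.85 ] 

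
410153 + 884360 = 1294513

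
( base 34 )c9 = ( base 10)417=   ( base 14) 21b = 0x1a1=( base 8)641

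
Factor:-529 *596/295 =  - 2^2*5^( - 1)* 23^2 * 59^( - 1) * 149^1= - 315284/295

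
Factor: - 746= -2^1*373^1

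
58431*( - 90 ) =-5258790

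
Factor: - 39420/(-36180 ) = 67^( - 1)*73^1 = 73/67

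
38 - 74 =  - 36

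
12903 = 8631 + 4272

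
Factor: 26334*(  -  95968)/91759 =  - 2527221312/91759 = -2^6 * 3^2*7^1*11^1*19^1*89^( - 1)*1031^( - 1)*2999^1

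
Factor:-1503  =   - 3^2*167^1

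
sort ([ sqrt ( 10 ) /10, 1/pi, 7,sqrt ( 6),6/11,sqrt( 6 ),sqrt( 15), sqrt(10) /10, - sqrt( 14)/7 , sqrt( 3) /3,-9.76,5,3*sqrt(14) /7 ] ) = [-9.76 , - sqrt(14)/7, sqrt(10 )/10, sqrt( 10 ) /10, 1/pi, 6/11,  sqrt (3 )/3, 3 * sqrt(14 ) /7, sqrt ( 6),sqrt( 6) , sqrt( 15 ), 5, 7]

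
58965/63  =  935 + 20/21 = 935.95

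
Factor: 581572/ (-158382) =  - 2^1*3^(-3)*7^( - 1) * 347^1= - 694/189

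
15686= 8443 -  - 7243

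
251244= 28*8973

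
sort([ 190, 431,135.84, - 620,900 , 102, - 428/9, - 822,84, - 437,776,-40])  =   [ - 822, - 620, - 437, - 428/9, - 40,  84, 102,135.84,190, 431,776,900 ] 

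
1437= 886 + 551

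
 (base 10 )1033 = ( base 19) 2g7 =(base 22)22l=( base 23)1LL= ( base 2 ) 10000001001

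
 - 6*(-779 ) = 4674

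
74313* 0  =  0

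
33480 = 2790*12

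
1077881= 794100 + 283781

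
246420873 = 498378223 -251957350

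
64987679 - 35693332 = 29294347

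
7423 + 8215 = 15638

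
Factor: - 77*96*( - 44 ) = 2^7*3^1*7^1*11^2 = 325248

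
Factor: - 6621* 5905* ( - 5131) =3^1*5^1*7^1*733^1*1181^1*2207^1 = 200606732655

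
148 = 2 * 74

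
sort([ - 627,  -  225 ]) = [-627 ,- 225]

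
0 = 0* 9379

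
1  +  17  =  18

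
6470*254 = 1643380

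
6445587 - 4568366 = 1877221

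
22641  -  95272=-72631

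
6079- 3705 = 2374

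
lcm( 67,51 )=3417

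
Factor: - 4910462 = -2^1*31^1*79201^1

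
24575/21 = 24575/21 = 1170.24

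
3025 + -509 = 2516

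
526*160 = 84160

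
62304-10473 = 51831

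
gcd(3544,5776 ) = 8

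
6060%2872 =316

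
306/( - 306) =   -  1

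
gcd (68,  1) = 1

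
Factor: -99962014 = -2^1*29^1*43^1 * 149^1*269^1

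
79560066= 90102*883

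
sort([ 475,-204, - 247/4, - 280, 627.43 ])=[ - 280,-204, - 247/4, 475, 627.43 ]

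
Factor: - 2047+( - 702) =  - 2749^1 = - 2749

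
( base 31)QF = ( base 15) 39b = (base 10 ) 821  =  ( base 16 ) 335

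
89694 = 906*99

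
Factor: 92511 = 3^2* 19^1*541^1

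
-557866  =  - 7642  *73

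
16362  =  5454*3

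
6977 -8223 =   -  1246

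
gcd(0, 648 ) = 648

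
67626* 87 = 5883462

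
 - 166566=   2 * ( - 83283 )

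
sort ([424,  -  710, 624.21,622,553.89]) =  [ - 710, 424, 553.89,622, 624.21] 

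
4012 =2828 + 1184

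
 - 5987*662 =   -  3963394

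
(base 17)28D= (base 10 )727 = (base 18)247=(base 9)887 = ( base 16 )2D7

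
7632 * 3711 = 28322352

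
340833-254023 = 86810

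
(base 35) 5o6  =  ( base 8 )15473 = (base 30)7MB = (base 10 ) 6971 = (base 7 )26216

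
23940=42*570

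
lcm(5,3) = 15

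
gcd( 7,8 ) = 1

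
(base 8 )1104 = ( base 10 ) 580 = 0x244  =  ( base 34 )h2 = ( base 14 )2d6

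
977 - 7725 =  - 6748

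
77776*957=74431632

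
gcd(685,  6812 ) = 1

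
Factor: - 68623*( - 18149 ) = 163^1*421^1*18149^1 = 1245438827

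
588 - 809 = -221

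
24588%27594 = 24588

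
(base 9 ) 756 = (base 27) mo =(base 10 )618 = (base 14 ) 322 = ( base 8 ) 1152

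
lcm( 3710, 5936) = 29680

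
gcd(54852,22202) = 1306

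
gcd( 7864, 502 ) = 2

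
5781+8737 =14518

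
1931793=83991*23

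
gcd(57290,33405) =85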